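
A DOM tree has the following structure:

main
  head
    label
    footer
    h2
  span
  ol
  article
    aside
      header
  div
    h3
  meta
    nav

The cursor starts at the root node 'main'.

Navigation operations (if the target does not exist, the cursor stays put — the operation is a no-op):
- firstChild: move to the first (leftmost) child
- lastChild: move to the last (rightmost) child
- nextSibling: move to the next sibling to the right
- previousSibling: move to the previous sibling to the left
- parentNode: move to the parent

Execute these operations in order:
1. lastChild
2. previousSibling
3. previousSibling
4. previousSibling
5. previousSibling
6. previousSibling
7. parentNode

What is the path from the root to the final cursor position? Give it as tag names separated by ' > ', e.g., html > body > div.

Answer: main

Derivation:
After 1 (lastChild): meta
After 2 (previousSibling): div
After 3 (previousSibling): article
After 4 (previousSibling): ol
After 5 (previousSibling): span
After 6 (previousSibling): head
After 7 (parentNode): main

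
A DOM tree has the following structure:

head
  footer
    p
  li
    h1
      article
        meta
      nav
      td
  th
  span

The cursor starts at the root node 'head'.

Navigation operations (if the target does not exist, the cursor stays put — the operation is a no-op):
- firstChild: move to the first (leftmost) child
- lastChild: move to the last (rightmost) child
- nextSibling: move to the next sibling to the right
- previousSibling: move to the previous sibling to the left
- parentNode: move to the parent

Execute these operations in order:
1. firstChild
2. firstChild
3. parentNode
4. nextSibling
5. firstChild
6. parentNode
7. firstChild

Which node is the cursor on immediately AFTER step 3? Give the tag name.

After 1 (firstChild): footer
After 2 (firstChild): p
After 3 (parentNode): footer

Answer: footer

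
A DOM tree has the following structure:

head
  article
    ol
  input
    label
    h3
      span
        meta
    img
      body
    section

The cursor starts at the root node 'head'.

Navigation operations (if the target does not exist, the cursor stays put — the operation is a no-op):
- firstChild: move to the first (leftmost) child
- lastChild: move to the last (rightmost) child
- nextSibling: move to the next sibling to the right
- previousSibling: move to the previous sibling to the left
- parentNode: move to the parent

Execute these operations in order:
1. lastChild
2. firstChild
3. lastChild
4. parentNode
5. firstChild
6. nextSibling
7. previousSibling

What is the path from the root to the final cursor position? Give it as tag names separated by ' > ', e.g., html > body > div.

Answer: head > input > label

Derivation:
After 1 (lastChild): input
After 2 (firstChild): label
After 3 (lastChild): label (no-op, stayed)
After 4 (parentNode): input
After 5 (firstChild): label
After 6 (nextSibling): h3
After 7 (previousSibling): label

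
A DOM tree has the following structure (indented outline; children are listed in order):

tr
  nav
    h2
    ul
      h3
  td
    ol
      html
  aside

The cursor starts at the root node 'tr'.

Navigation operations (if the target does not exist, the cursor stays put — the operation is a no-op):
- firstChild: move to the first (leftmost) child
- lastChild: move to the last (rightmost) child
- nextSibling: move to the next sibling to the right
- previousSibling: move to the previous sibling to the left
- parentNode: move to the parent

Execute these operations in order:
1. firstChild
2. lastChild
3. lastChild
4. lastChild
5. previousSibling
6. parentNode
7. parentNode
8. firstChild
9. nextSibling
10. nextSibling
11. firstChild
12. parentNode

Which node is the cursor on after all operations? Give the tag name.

Answer: ul

Derivation:
After 1 (firstChild): nav
After 2 (lastChild): ul
After 3 (lastChild): h3
After 4 (lastChild): h3 (no-op, stayed)
After 5 (previousSibling): h3 (no-op, stayed)
After 6 (parentNode): ul
After 7 (parentNode): nav
After 8 (firstChild): h2
After 9 (nextSibling): ul
After 10 (nextSibling): ul (no-op, stayed)
After 11 (firstChild): h3
After 12 (parentNode): ul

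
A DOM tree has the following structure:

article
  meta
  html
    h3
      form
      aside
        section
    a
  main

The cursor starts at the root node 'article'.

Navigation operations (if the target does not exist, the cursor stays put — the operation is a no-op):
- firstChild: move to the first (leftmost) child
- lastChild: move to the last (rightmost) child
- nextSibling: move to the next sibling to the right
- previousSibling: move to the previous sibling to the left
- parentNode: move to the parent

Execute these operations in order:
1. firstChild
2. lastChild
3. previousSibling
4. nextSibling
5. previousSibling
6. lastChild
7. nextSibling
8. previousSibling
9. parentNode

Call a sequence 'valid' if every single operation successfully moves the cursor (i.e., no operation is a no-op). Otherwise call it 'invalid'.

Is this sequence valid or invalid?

Answer: invalid

Derivation:
After 1 (firstChild): meta
After 2 (lastChild): meta (no-op, stayed)
After 3 (previousSibling): meta (no-op, stayed)
After 4 (nextSibling): html
After 5 (previousSibling): meta
After 6 (lastChild): meta (no-op, stayed)
After 7 (nextSibling): html
After 8 (previousSibling): meta
After 9 (parentNode): article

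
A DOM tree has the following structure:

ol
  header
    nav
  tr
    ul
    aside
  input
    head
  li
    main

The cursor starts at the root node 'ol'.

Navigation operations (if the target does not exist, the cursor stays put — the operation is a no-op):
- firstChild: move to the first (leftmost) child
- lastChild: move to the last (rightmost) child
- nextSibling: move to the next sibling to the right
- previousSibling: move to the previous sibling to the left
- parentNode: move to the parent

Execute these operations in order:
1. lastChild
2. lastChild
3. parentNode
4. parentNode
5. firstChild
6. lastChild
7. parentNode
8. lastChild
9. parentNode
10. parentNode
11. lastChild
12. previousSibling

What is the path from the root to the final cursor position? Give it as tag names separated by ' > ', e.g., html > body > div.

Answer: ol > input

Derivation:
After 1 (lastChild): li
After 2 (lastChild): main
After 3 (parentNode): li
After 4 (parentNode): ol
After 5 (firstChild): header
After 6 (lastChild): nav
After 7 (parentNode): header
After 8 (lastChild): nav
After 9 (parentNode): header
After 10 (parentNode): ol
After 11 (lastChild): li
After 12 (previousSibling): input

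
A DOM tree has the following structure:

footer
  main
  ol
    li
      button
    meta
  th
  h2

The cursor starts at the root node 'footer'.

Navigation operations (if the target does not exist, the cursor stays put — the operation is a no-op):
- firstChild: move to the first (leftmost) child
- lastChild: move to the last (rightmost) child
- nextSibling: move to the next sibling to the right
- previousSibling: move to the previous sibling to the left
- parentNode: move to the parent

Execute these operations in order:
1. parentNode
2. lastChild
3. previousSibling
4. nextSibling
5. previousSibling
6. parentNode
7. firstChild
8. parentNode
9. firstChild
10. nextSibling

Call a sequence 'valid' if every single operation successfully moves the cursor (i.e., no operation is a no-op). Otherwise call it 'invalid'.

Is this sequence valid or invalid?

After 1 (parentNode): footer (no-op, stayed)
After 2 (lastChild): h2
After 3 (previousSibling): th
After 4 (nextSibling): h2
After 5 (previousSibling): th
After 6 (parentNode): footer
After 7 (firstChild): main
After 8 (parentNode): footer
After 9 (firstChild): main
After 10 (nextSibling): ol

Answer: invalid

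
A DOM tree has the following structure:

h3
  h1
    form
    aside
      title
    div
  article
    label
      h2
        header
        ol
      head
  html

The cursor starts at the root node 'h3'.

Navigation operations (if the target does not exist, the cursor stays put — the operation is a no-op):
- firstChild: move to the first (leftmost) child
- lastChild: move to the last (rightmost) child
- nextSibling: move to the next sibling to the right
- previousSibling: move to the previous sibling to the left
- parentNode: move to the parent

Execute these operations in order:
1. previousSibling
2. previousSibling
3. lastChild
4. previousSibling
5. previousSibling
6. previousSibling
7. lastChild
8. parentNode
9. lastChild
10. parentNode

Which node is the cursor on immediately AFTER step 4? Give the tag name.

Answer: article

Derivation:
After 1 (previousSibling): h3 (no-op, stayed)
After 2 (previousSibling): h3 (no-op, stayed)
After 3 (lastChild): html
After 4 (previousSibling): article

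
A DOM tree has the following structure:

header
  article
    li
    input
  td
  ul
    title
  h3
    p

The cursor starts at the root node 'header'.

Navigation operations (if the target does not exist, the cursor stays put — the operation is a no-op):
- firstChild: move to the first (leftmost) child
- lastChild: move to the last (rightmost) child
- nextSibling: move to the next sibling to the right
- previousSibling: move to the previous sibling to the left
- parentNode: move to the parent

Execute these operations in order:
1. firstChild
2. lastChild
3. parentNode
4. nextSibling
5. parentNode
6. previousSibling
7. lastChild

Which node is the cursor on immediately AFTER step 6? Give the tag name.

Answer: header

Derivation:
After 1 (firstChild): article
After 2 (lastChild): input
After 3 (parentNode): article
After 4 (nextSibling): td
After 5 (parentNode): header
After 6 (previousSibling): header (no-op, stayed)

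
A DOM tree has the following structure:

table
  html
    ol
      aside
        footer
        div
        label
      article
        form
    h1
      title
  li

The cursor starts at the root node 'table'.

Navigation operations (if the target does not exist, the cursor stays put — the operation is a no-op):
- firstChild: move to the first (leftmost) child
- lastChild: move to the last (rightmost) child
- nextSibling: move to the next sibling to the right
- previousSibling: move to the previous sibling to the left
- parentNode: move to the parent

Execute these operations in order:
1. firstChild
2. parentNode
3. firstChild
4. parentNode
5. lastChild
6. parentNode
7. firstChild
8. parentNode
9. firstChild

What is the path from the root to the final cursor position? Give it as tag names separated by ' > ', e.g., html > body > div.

Answer: table > html

Derivation:
After 1 (firstChild): html
After 2 (parentNode): table
After 3 (firstChild): html
After 4 (parentNode): table
After 5 (lastChild): li
After 6 (parentNode): table
After 7 (firstChild): html
After 8 (parentNode): table
After 9 (firstChild): html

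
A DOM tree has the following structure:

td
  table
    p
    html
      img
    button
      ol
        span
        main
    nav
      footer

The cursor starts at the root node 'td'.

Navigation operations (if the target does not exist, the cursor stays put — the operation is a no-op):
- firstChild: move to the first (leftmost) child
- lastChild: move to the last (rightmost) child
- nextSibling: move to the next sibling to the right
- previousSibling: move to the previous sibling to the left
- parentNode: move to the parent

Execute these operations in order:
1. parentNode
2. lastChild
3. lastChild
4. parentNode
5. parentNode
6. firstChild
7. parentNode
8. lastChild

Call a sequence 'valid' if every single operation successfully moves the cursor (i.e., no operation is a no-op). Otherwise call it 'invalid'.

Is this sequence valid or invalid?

After 1 (parentNode): td (no-op, stayed)
After 2 (lastChild): table
After 3 (lastChild): nav
After 4 (parentNode): table
After 5 (parentNode): td
After 6 (firstChild): table
After 7 (parentNode): td
After 8 (lastChild): table

Answer: invalid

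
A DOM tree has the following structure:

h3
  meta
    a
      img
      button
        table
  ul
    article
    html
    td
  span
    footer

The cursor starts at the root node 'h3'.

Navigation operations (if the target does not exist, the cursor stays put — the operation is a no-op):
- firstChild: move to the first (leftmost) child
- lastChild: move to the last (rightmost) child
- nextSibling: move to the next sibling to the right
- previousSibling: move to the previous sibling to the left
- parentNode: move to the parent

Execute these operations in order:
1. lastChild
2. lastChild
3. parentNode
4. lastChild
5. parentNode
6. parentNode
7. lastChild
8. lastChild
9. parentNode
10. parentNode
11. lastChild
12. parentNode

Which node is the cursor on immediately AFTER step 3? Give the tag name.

Answer: span

Derivation:
After 1 (lastChild): span
After 2 (lastChild): footer
After 3 (parentNode): span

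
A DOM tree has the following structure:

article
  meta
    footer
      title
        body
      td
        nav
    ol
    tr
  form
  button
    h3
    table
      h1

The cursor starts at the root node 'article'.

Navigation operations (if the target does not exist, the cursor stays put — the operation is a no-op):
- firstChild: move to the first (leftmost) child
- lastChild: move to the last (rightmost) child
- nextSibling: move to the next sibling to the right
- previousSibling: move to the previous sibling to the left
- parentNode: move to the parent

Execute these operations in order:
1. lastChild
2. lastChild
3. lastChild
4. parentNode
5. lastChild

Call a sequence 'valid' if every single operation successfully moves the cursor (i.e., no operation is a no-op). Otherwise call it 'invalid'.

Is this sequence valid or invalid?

Answer: valid

Derivation:
After 1 (lastChild): button
After 2 (lastChild): table
After 3 (lastChild): h1
After 4 (parentNode): table
After 5 (lastChild): h1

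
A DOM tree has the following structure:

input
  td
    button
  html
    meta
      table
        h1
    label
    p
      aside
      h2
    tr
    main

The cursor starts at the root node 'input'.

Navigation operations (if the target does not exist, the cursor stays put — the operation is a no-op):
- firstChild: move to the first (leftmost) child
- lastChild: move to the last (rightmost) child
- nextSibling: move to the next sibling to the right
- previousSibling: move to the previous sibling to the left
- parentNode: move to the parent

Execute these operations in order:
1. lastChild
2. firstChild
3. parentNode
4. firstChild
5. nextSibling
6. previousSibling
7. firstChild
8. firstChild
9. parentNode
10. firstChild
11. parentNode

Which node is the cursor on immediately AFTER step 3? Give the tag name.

After 1 (lastChild): html
After 2 (firstChild): meta
After 3 (parentNode): html

Answer: html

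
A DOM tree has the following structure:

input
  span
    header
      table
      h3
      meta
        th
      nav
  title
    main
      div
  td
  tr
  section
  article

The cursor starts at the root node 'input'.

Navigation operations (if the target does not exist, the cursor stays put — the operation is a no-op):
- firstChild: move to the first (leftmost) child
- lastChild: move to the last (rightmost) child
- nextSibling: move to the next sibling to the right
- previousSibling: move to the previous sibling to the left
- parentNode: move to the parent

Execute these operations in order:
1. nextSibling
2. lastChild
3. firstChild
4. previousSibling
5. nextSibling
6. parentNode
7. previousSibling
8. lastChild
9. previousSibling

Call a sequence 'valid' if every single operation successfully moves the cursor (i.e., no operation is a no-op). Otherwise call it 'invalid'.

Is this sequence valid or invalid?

After 1 (nextSibling): input (no-op, stayed)
After 2 (lastChild): article
After 3 (firstChild): article (no-op, stayed)
After 4 (previousSibling): section
After 5 (nextSibling): article
After 6 (parentNode): input
After 7 (previousSibling): input (no-op, stayed)
After 8 (lastChild): article
After 9 (previousSibling): section

Answer: invalid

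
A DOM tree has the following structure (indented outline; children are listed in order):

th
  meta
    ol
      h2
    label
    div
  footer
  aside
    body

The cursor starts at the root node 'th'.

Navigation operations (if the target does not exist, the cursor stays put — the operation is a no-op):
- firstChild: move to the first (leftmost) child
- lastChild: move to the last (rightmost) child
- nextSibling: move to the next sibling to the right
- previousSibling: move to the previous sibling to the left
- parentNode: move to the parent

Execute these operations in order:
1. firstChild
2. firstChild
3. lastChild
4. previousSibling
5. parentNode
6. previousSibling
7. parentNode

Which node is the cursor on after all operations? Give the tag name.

After 1 (firstChild): meta
After 2 (firstChild): ol
After 3 (lastChild): h2
After 4 (previousSibling): h2 (no-op, stayed)
After 5 (parentNode): ol
After 6 (previousSibling): ol (no-op, stayed)
After 7 (parentNode): meta

Answer: meta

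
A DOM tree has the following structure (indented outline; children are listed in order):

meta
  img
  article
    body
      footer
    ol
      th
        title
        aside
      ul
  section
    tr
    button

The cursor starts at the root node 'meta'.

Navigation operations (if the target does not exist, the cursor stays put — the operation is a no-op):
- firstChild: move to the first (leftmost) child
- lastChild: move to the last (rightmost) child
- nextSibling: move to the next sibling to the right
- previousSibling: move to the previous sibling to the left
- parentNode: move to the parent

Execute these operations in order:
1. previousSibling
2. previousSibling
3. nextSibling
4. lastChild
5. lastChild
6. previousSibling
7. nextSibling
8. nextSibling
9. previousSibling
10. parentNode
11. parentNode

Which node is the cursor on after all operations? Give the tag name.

Answer: meta

Derivation:
After 1 (previousSibling): meta (no-op, stayed)
After 2 (previousSibling): meta (no-op, stayed)
After 3 (nextSibling): meta (no-op, stayed)
After 4 (lastChild): section
After 5 (lastChild): button
After 6 (previousSibling): tr
After 7 (nextSibling): button
After 8 (nextSibling): button (no-op, stayed)
After 9 (previousSibling): tr
After 10 (parentNode): section
After 11 (parentNode): meta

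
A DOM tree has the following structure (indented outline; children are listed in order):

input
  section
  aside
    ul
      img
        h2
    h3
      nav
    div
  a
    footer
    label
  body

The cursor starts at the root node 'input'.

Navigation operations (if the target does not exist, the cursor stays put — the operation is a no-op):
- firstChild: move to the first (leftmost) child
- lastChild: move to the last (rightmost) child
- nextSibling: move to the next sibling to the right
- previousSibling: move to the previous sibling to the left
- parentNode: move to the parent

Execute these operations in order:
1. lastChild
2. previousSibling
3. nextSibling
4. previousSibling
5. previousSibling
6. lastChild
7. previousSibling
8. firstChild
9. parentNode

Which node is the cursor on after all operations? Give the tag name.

Answer: h3

Derivation:
After 1 (lastChild): body
After 2 (previousSibling): a
After 3 (nextSibling): body
After 4 (previousSibling): a
After 5 (previousSibling): aside
After 6 (lastChild): div
After 7 (previousSibling): h3
After 8 (firstChild): nav
After 9 (parentNode): h3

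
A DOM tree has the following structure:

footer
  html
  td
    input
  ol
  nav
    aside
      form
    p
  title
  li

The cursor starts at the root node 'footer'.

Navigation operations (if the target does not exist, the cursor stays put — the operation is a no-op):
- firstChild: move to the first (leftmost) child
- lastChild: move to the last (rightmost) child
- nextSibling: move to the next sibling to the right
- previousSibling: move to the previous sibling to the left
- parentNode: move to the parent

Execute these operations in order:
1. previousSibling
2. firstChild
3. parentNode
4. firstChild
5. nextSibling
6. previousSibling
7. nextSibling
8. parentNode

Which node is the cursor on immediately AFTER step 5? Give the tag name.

Answer: td

Derivation:
After 1 (previousSibling): footer (no-op, stayed)
After 2 (firstChild): html
After 3 (parentNode): footer
After 4 (firstChild): html
After 5 (nextSibling): td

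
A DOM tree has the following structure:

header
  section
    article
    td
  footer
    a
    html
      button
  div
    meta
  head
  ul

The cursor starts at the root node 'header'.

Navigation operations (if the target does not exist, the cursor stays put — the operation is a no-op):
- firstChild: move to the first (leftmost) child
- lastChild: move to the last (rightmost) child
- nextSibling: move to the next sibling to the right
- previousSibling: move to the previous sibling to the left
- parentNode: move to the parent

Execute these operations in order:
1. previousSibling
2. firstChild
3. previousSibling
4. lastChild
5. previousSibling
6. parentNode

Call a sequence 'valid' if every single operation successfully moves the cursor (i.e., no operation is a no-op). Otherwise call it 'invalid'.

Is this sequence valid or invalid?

After 1 (previousSibling): header (no-op, stayed)
After 2 (firstChild): section
After 3 (previousSibling): section (no-op, stayed)
After 4 (lastChild): td
After 5 (previousSibling): article
After 6 (parentNode): section

Answer: invalid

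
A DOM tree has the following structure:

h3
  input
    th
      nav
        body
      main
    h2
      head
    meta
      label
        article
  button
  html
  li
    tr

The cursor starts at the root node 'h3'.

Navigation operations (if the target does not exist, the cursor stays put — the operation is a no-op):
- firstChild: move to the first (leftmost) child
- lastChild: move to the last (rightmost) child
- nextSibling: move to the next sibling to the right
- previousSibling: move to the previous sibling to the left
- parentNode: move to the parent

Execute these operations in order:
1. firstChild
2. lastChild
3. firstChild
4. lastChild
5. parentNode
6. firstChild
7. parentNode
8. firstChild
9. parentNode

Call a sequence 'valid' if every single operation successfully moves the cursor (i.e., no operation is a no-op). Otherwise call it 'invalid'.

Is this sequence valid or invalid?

After 1 (firstChild): input
After 2 (lastChild): meta
After 3 (firstChild): label
After 4 (lastChild): article
After 5 (parentNode): label
After 6 (firstChild): article
After 7 (parentNode): label
After 8 (firstChild): article
After 9 (parentNode): label

Answer: valid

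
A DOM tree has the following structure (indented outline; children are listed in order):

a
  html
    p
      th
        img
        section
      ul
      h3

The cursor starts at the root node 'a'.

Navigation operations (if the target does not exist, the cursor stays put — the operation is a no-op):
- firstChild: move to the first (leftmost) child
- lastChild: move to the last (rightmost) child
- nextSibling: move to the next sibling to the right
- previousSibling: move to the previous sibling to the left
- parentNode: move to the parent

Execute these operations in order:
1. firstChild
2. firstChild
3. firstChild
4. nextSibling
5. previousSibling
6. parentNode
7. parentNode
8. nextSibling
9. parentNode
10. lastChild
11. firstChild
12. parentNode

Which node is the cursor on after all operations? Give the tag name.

Answer: html

Derivation:
After 1 (firstChild): html
After 2 (firstChild): p
After 3 (firstChild): th
After 4 (nextSibling): ul
After 5 (previousSibling): th
After 6 (parentNode): p
After 7 (parentNode): html
After 8 (nextSibling): html (no-op, stayed)
After 9 (parentNode): a
After 10 (lastChild): html
After 11 (firstChild): p
After 12 (parentNode): html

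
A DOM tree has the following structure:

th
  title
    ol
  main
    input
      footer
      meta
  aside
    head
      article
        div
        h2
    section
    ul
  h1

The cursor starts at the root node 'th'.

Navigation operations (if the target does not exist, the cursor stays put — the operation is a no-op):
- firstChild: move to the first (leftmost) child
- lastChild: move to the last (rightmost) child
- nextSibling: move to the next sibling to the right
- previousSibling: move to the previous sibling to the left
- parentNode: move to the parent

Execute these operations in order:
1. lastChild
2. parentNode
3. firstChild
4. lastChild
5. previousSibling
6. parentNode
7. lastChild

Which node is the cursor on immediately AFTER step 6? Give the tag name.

Answer: title

Derivation:
After 1 (lastChild): h1
After 2 (parentNode): th
After 3 (firstChild): title
After 4 (lastChild): ol
After 5 (previousSibling): ol (no-op, stayed)
After 6 (parentNode): title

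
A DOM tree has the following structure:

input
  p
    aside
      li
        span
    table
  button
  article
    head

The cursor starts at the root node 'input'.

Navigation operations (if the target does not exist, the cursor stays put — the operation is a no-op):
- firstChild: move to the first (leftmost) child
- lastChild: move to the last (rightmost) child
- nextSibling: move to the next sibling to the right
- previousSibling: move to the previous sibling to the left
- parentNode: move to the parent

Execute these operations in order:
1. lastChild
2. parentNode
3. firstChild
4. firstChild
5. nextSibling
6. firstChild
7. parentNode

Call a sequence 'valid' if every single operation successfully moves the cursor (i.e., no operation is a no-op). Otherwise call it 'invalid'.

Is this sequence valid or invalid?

Answer: invalid

Derivation:
After 1 (lastChild): article
After 2 (parentNode): input
After 3 (firstChild): p
After 4 (firstChild): aside
After 5 (nextSibling): table
After 6 (firstChild): table (no-op, stayed)
After 7 (parentNode): p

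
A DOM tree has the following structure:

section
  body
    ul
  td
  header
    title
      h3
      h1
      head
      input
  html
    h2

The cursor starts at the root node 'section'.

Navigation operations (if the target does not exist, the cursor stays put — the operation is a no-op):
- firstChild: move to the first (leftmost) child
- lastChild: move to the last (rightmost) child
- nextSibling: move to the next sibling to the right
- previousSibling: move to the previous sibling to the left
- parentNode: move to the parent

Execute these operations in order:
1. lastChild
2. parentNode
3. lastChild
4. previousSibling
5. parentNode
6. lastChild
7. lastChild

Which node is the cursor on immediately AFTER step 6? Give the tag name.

Answer: html

Derivation:
After 1 (lastChild): html
After 2 (parentNode): section
After 3 (lastChild): html
After 4 (previousSibling): header
After 5 (parentNode): section
After 6 (lastChild): html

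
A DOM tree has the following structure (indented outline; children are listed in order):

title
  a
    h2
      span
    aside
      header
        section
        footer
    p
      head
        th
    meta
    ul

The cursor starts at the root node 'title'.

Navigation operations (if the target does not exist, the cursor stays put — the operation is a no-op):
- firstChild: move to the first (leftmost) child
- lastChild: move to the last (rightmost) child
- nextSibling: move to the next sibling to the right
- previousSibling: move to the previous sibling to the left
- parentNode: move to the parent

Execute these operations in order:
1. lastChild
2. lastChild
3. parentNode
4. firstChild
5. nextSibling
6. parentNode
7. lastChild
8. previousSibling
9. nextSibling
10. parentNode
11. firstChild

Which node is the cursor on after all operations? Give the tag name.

Answer: h2

Derivation:
After 1 (lastChild): a
After 2 (lastChild): ul
After 3 (parentNode): a
After 4 (firstChild): h2
After 5 (nextSibling): aside
After 6 (parentNode): a
After 7 (lastChild): ul
After 8 (previousSibling): meta
After 9 (nextSibling): ul
After 10 (parentNode): a
After 11 (firstChild): h2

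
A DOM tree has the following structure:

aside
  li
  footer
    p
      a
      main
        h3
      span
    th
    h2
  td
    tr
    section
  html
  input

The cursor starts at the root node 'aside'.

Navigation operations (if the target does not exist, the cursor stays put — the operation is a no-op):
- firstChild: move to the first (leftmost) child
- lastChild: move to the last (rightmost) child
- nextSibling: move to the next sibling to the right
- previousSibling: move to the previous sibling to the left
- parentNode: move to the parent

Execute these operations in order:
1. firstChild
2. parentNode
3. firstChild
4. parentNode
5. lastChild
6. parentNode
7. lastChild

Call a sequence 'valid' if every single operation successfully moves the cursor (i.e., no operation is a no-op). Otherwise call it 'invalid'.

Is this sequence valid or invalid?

Answer: valid

Derivation:
After 1 (firstChild): li
After 2 (parentNode): aside
After 3 (firstChild): li
After 4 (parentNode): aside
After 5 (lastChild): input
After 6 (parentNode): aside
After 7 (lastChild): input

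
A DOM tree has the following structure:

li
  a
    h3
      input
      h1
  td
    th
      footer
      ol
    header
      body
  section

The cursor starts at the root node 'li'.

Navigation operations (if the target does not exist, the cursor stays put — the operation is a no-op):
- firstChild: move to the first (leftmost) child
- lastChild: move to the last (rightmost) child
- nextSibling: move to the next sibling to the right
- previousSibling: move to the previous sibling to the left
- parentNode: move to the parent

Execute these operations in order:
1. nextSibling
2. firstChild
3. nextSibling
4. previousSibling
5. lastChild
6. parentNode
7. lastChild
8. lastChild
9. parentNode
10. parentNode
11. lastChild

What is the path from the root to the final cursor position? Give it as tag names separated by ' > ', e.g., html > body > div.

After 1 (nextSibling): li (no-op, stayed)
After 2 (firstChild): a
After 3 (nextSibling): td
After 4 (previousSibling): a
After 5 (lastChild): h3
After 6 (parentNode): a
After 7 (lastChild): h3
After 8 (lastChild): h1
After 9 (parentNode): h3
After 10 (parentNode): a
After 11 (lastChild): h3

Answer: li > a > h3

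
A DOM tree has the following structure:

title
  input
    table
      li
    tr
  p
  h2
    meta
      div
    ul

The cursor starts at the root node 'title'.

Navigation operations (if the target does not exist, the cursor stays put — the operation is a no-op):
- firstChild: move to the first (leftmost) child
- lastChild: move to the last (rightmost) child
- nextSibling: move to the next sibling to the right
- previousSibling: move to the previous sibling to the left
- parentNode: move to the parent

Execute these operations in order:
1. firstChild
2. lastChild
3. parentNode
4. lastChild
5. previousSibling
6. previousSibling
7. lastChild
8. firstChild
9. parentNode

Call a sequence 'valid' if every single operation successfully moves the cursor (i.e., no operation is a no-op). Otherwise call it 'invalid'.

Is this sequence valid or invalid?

After 1 (firstChild): input
After 2 (lastChild): tr
After 3 (parentNode): input
After 4 (lastChild): tr
After 5 (previousSibling): table
After 6 (previousSibling): table (no-op, stayed)
After 7 (lastChild): li
After 8 (firstChild): li (no-op, stayed)
After 9 (parentNode): table

Answer: invalid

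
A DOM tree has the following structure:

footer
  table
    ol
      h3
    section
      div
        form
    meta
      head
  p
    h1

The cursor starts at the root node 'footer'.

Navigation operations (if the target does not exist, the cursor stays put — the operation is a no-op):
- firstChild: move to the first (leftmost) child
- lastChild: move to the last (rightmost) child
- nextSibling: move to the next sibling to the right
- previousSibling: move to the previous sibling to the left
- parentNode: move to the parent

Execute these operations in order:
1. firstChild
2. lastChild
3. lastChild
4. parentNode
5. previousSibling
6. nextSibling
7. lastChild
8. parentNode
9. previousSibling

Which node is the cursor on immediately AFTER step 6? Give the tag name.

Answer: meta

Derivation:
After 1 (firstChild): table
After 2 (lastChild): meta
After 3 (lastChild): head
After 4 (parentNode): meta
After 5 (previousSibling): section
After 6 (nextSibling): meta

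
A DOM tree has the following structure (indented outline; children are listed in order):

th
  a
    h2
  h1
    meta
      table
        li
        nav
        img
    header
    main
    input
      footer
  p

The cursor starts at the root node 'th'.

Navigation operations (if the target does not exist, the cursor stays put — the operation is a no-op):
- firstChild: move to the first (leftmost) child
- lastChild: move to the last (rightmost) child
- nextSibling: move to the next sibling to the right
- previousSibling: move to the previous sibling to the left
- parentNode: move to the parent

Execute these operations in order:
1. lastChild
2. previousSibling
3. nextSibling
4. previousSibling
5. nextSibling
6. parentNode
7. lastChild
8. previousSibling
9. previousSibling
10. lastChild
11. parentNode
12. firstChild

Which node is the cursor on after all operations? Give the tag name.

After 1 (lastChild): p
After 2 (previousSibling): h1
After 3 (nextSibling): p
After 4 (previousSibling): h1
After 5 (nextSibling): p
After 6 (parentNode): th
After 7 (lastChild): p
After 8 (previousSibling): h1
After 9 (previousSibling): a
After 10 (lastChild): h2
After 11 (parentNode): a
After 12 (firstChild): h2

Answer: h2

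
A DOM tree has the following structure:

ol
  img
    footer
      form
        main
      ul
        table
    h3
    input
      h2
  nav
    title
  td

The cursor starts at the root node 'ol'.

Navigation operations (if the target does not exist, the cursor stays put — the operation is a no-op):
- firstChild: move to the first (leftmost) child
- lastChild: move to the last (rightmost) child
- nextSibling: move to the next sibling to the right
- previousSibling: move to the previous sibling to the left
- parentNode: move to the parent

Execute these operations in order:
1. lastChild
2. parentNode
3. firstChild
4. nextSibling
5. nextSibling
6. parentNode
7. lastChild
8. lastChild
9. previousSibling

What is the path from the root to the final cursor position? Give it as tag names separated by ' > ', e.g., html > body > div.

Answer: ol > nav

Derivation:
After 1 (lastChild): td
After 2 (parentNode): ol
After 3 (firstChild): img
After 4 (nextSibling): nav
After 5 (nextSibling): td
After 6 (parentNode): ol
After 7 (lastChild): td
After 8 (lastChild): td (no-op, stayed)
After 9 (previousSibling): nav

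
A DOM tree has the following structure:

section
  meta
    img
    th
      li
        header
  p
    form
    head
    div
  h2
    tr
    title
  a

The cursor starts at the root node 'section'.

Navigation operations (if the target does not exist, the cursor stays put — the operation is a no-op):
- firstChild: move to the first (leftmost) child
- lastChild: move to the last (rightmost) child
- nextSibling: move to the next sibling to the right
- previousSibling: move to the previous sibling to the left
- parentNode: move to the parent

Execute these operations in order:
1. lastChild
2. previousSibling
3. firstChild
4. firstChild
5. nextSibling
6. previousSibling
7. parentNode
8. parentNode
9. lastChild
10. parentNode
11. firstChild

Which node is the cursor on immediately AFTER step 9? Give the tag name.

After 1 (lastChild): a
After 2 (previousSibling): h2
After 3 (firstChild): tr
After 4 (firstChild): tr (no-op, stayed)
After 5 (nextSibling): title
After 6 (previousSibling): tr
After 7 (parentNode): h2
After 8 (parentNode): section
After 9 (lastChild): a

Answer: a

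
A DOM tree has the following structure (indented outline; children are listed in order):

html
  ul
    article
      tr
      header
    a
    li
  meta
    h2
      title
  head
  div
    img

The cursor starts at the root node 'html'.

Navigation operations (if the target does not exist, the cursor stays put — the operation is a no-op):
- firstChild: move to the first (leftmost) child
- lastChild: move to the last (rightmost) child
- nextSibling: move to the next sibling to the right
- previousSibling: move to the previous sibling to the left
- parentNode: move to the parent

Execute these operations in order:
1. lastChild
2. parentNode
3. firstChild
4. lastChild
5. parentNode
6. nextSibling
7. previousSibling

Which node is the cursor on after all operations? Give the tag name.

Answer: ul

Derivation:
After 1 (lastChild): div
After 2 (parentNode): html
After 3 (firstChild): ul
After 4 (lastChild): li
After 5 (parentNode): ul
After 6 (nextSibling): meta
After 7 (previousSibling): ul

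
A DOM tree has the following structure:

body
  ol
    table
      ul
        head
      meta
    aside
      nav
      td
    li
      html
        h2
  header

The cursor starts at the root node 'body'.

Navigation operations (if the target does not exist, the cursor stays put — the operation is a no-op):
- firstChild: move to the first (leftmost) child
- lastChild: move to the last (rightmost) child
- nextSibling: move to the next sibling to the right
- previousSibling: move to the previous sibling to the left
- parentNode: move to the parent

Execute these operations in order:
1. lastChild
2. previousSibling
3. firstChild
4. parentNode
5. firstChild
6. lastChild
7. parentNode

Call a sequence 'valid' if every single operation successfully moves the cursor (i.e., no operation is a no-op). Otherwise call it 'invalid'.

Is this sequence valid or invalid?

After 1 (lastChild): header
After 2 (previousSibling): ol
After 3 (firstChild): table
After 4 (parentNode): ol
After 5 (firstChild): table
After 6 (lastChild): meta
After 7 (parentNode): table

Answer: valid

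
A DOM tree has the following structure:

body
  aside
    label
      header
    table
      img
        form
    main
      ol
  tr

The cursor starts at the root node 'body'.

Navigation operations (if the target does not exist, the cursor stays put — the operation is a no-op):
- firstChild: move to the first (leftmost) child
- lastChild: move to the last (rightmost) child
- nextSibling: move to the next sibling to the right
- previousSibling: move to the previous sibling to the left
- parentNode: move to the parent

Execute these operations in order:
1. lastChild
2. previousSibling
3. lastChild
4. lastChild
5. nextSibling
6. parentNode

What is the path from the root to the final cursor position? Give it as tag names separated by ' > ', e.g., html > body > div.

Answer: body > aside > main

Derivation:
After 1 (lastChild): tr
After 2 (previousSibling): aside
After 3 (lastChild): main
After 4 (lastChild): ol
After 5 (nextSibling): ol (no-op, stayed)
After 6 (parentNode): main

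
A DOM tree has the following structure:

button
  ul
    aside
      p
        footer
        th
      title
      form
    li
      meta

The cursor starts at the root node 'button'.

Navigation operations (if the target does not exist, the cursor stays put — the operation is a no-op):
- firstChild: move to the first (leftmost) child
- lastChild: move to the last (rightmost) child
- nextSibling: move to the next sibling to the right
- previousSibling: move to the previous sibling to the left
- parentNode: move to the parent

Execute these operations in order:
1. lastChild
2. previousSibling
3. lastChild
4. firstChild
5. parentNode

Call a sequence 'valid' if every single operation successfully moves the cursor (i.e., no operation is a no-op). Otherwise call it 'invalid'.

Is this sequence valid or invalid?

Answer: invalid

Derivation:
After 1 (lastChild): ul
After 2 (previousSibling): ul (no-op, stayed)
After 3 (lastChild): li
After 4 (firstChild): meta
After 5 (parentNode): li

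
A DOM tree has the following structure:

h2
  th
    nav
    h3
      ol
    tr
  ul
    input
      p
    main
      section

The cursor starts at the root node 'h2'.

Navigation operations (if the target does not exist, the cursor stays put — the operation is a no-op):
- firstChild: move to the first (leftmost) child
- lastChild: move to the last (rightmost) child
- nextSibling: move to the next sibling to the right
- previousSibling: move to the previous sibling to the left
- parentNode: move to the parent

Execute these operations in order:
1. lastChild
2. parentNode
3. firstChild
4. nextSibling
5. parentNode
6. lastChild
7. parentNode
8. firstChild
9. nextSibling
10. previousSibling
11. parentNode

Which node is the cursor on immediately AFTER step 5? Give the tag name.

After 1 (lastChild): ul
After 2 (parentNode): h2
After 3 (firstChild): th
After 4 (nextSibling): ul
After 5 (parentNode): h2

Answer: h2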